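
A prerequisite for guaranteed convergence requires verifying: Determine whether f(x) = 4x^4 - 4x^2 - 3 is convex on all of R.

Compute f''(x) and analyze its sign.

f(x) = 4x^4 - 4x^2 - 3
f'(x) = 16x^3 + -8x
f''(x) = 48x^2 + -8
f''(0) = -8 < 0, so not convex near x = 0
Therefore, f is not globally convex on R.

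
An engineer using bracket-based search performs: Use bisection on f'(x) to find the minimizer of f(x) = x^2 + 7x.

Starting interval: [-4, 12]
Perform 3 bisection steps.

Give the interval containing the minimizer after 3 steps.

Finding critical point of f(x) = x^2 + 7x using bisection on f'(x) = 2x + 7.
f'(x) = 0 when x = -7/2.
Starting interval: [-4, 12]
Step 1: mid = 4, f'(mid) = 15, new interval = [-4, 4]
Step 2: mid = 0, f'(mid) = 7, new interval = [-4, 0]
Step 3: mid = -2, f'(mid) = 3, new interval = [-4, -2]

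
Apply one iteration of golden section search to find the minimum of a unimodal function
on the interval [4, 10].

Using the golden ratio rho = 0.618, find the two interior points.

Golden section search on [4, 10].
Golden ratio rho = 0.618 (approx).
Interior points:
  x_1 = 4 + (1-0.618)*6 = 6.2920
  x_2 = 4 + 0.618*6 = 7.7080
Compare f(x_1) and f(x_2) to determine which subinterval to keep.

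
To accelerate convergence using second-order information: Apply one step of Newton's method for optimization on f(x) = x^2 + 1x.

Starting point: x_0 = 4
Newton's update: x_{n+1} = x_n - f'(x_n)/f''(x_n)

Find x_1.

f(x) = x^2 + 1x
f'(x) = 2x + (1), f''(x) = 2
Newton step: x_1 = x_0 - f'(x_0)/f''(x_0)
f'(4) = 9
x_1 = 4 - 9/2 = -1/2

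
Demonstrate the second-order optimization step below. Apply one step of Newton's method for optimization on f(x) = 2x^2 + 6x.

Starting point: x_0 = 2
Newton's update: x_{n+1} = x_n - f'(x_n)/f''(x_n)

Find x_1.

f(x) = 2x^2 + 6x
f'(x) = 4x + (6), f''(x) = 4
Newton step: x_1 = x_0 - f'(x_0)/f''(x_0)
f'(2) = 14
x_1 = 2 - 14/4 = -3/2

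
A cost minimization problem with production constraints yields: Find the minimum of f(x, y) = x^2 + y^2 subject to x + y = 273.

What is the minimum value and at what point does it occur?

Substitute y = 273 - x into f(x,y) = x^2 + y^2:
g(x) = x^2 + (273 - x)^2 = 2x^2 - 546x + 74529
g'(x) = 4x - 546 = 0  =>  x = 273/2
y = 273 - 273/2 = 273/2
Minimum value = (273/2)^2 + (273/2)^2 = 74529/2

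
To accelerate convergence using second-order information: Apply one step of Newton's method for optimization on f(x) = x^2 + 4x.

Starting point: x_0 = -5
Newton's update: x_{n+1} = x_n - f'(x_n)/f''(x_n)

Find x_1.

f(x) = x^2 + 4x
f'(x) = 2x + (4), f''(x) = 2
Newton step: x_1 = x_0 - f'(x_0)/f''(x_0)
f'(-5) = -6
x_1 = -5 - -6/2 = -2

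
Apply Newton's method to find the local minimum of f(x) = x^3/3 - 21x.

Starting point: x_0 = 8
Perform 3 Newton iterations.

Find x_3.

f(x) = x^3/3 - 21x
f'(x) = x^2 - 21, f''(x) = 2x
Newton update: x_{n+1} = x_n - (x_n^2 - 21)/(2*x_n)
Step 1: x_0 = 8, f'=43, f''=16, x_1 = 85/16
Step 2: x_1 = 85/16, f'=1849/256, f''=85/8, x_2 = 12601/2720
Step 3: x_2 = 12601/2720, f'=3418801/7398400, f''=12601/1360, x_3 = 314151601/68549440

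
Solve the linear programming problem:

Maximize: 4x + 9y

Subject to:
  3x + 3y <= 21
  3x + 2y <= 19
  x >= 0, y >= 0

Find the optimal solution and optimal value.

Feasible vertices: (0, 0), (0, 7), (5, 2), (19/3, 0)
Objective 4x + 9y at each:
  (0, 0): 0
  (0, 7): 63
  (5, 2): 38
  (19/3, 0): 76/3
Maximum is 63 at (0, 7).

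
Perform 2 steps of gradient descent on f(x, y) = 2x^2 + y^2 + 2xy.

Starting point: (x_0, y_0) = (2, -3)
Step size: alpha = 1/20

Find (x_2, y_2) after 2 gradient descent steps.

f(x,y) = 2x^2 + y^2 + 2xy
grad_x = 4x + 2y, grad_y = 2y + 2x
Step 1: grad = (2, -2), (19/10, -29/10)
Step 2: grad = (9/5, -2), (181/100, -14/5)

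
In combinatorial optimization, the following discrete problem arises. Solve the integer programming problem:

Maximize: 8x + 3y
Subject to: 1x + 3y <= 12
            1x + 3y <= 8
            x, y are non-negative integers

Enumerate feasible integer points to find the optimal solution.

Constraint 1: 1x + 3y <= 12
Constraint 2: 1x + 3y <= 8
Feasible x range (need y >= 0): 0 <= x <= min(12/1, 8/1) => x in {0, ..., 8}.
Enumerate feasible integer points row by row (the coefficient of y is 3 > 0, so for each x the largest feasible y gives the best value):
  x = 0: y <= min((12 - 1*0)/3, (8 - 1*0)/3) => y in {0, ..., 2}; best 8*0 + 3*2 = 6
  x = 1: y <= min((12 - 1*1)/3, (8 - 1*1)/3) => y in {0, ..., 2}; best 8*1 + 3*2 = 14
  x = 2: y <= min((12 - 1*2)/3, (8 - 1*2)/3) => y in {0, ..., 2}; best 8*2 + 3*2 = 22
  x = 3: y <= min((12 - 1*3)/3, (8 - 1*3)/3) => y in {0, ..., 1}; best 8*3 + 3*1 = 27
  x = 4: y <= min((12 - 1*4)/3, (8 - 1*4)/3) => y in {0, ..., 1}; best 8*4 + 3*1 = 35
  x = 5: y <= min((12 - 1*5)/3, (8 - 1*5)/3) => y in {0, ..., 1}; best 8*5 + 3*1 = 43
  x = 6: y <= min((12 - 1*6)/3, (8 - 1*6)/3) => y in {0}; best 8*6 + 3*0 = 48
  x = 7: y <= min((12 - 1*7)/3, (8 - 1*7)/3) => y in {0}; best 8*7 + 3*0 = 56
  x = 8: y <= min((12 - 1*8)/3, (8 - 1*8)/3) => y in {0}; best 8*8 + 3*0 = 64
The maximum 8x + 3y = 64 is achieved at x = 8, y = 0.
Check: 1*8 + 3*0 = 8 <= 12 and 1*8 + 3*0 = 8 <= 8.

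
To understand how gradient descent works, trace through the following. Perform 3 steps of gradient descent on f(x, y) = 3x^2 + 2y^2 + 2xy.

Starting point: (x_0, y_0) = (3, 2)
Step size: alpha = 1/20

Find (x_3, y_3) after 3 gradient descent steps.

f(x,y) = 3x^2 + 2y^2 + 2xy
grad_x = 6x + 2y, grad_y = 4y + 2x
Step 1: grad = (22, 14), (19/10, 13/10)
Step 2: grad = (14, 9), (6/5, 17/20)
Step 3: grad = (89/10, 29/5), (151/200, 14/25)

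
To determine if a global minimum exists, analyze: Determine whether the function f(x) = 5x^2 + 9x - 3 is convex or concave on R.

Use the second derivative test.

f(x) = 5x^2 + 9x - 3
f'(x) = 10x + 9
f''(x) = 10
Since f''(x) = 10 > 0 for all x, f is convex on R.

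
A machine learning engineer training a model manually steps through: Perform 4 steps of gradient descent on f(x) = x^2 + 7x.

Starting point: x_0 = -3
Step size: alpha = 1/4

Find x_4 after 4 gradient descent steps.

f(x) = x^2 + 7x, f'(x) = 2x + (7)
Step 1: f'(-3) = 1, x_1 = -3 - 1/4 * 1 = -13/4
Step 2: f'(-13/4) = 1/2, x_2 = -13/4 - 1/4 * 1/2 = -27/8
Step 3: f'(-27/8) = 1/4, x_3 = -27/8 - 1/4 * 1/4 = -55/16
Step 4: f'(-55/16) = 1/8, x_4 = -55/16 - 1/4 * 1/8 = -111/32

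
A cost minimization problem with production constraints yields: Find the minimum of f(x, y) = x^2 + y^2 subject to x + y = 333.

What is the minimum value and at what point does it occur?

Substitute y = 333 - x into f(x,y) = x^2 + y^2:
g(x) = x^2 + (333 - x)^2 = 2x^2 - 666x + 110889
g'(x) = 4x - 666 = 0  =>  x = 333/2
y = 333 - 333/2 = 333/2
Minimum value = (333/2)^2 + (333/2)^2 = 110889/2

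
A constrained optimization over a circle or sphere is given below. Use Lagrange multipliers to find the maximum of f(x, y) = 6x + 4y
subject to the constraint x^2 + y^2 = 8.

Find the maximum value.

Set up Lagrange conditions: grad f = lambda * grad g
  6 = 2*lambda*x
  4 = 2*lambda*y
From these: x/y = 6/4, so x = 6t, y = 4t for some t.
Substitute into constraint: (6t)^2 + (4t)^2 = 8
  t^2 * 52 = 8
  t = sqrt(8/52)
Maximum = 6*x + 4*y = (6^2 + 4^2)*t = 52 * sqrt(8/52) = sqrt(416)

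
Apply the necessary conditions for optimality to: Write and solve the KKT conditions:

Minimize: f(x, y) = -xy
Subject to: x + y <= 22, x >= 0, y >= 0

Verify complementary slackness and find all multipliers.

Problem: min -xy s.t. x + y <= 22 (multiplier lambda), x >= 0 (mu_x), y >= 0 (mu_y)
KKT stationarity: -y + lambda - mu_x = 0, -x + lambda - mu_y = 0, with lambda, mu_x, mu_y >= 0
Complementary slackness: lambda*(x + y - 22) = 0, mu_x*x = 0, mu_y*y = 0
If lambda = 0: y = -mu_x <= 0 and x = -mu_y <= 0 force x = y = 0 with f = 0; but x = y = 11 is feasible with f = -121 < 0, so this is not the minimum. Hence lambda > 0 and x + y = 22.
Try x > 0, y > 0 (so mu_x = mu_y = 0): y = lambda, x = lambda => x = y = lambda
x + y = 22 => 2*lambda = 22 => lambda = 11
x* = y* = 11 > 0, consistent with mu_x = mu_y = 0.
(Any feasible point with x = 0 or y = 0 has f = 0 > -121, so the minimum is not on those boundaries.)
min(-xy) = -121 (i.e. max xy = 121)
Multipliers: lambda = 11, mu_x = 0, mu_y = 0
Complementary slackness: lambda*(x + y - 22) = 11*(11 + 11 - 22) = 0, mu_x*x = 0*11 = 0, mu_y*y = 0*11 = 0. Satisfied.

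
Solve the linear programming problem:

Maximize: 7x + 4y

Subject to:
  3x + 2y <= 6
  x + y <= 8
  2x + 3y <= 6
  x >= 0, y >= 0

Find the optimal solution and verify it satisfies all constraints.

Feasible vertices: (0, 0), (0, 2), (6/5, 6/5), (2, 0)
Objective 7x + 4y at each vertex:
  (0, 0): 0
  (0, 2): 8
  (6/5, 6/5): 66/5
  (2, 0): 14
Maximum is 14 at (2, 0).
Verify constraints at (x, y) = (2, 0):
  3*2 + 2*0 = 6 <= 6 (active)
  1*2 + 1*0 = 2 <= 8
  2*2 + 3*0 = 4 <= 6
  x = 2 >= 0, y = 0 >= 0. All constraints satisfied.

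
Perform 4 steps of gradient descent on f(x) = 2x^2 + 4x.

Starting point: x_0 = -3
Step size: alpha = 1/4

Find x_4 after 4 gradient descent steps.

f(x) = 2x^2 + 4x, f'(x) = 4x + (4)
Step 1: f'(-3) = -8, x_1 = -3 - 1/4 * -8 = -1
Step 2: f'(-1) = 0, x_2 = -1 - 1/4 * 0 = -1
Step 3: f'(-1) = 0, x_3 = -1 - 1/4 * 0 = -1
Step 4: f'(-1) = 0, x_4 = -1 - 1/4 * 0 = -1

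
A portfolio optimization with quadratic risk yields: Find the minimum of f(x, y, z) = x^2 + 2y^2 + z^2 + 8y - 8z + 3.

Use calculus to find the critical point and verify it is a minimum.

f(x,y,z) = x^2 + 2y^2 + z^2 + 8y - 8z + 3
df/dx = 2x + (0) = 0 => x = 0
df/dy = 4y + (8) = 0 => y = -2
df/dz = 2z + (-8) = 0 => z = 4
f(0,-2,4) = 1*(0)^2 + 2*(-2)^2 + 1*(4)^2 + 8*(-2) + -8*(4) + 3 = -21
Hessian is diagonal with entries 2, 4, 2 > 0, confirmed minimum.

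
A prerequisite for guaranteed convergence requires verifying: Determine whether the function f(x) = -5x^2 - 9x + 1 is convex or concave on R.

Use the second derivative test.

f(x) = -5x^2 - 9x + 1
f'(x) = -10x - 9
f''(x) = -10
Since f''(x) = -10 < 0 for all x, f is concave on R.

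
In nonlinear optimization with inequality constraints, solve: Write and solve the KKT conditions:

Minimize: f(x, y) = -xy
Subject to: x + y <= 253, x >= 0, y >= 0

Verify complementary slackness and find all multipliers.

Problem: min -xy s.t. x + y <= 253 (multiplier lambda), x >= 0 (mu_x), y >= 0 (mu_y)
KKT stationarity: -y + lambda - mu_x = 0, -x + lambda - mu_y = 0, with lambda, mu_x, mu_y >= 0
Complementary slackness: lambda*(x + y - 253) = 0, mu_x*x = 0, mu_y*y = 0
If lambda = 0: y = -mu_x <= 0 and x = -mu_y <= 0 force x = y = 0 with f = 0; but x = y = 253/2 is feasible with f = -64009/4 < 0, so this is not the minimum. Hence lambda > 0 and x + y = 253.
Try x > 0, y > 0 (so mu_x = mu_y = 0): y = lambda, x = lambda => x = y = lambda
x + y = 253 => 2*lambda = 253 => lambda = 253/2
x* = y* = 253/2 > 0, consistent with mu_x = mu_y = 0.
(Any feasible point with x = 0 or y = 0 has f = 0 > -64009/4, so the minimum is not on those boundaries.)
min(-xy) = -64009/4 (i.e. max xy = 64009/4)
Multipliers: lambda = 253/2, mu_x = 0, mu_y = 0
Complementary slackness: lambda*(x + y - 253) = 253/2*(253/2 + 253/2 - 253) = 0, mu_x*x = 0*253/2 = 0, mu_y*y = 0*253/2 = 0. Satisfied.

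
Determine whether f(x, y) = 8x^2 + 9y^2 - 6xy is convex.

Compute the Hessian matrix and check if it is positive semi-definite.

f(x,y) = 8x^2 + 9y^2 - 6xy
Hessian H = [[16, -6], [-6, 18]]
trace(H) = 34, det(H) = 252
Eigenvalues: (34 +/- sqrt(148)) / 2 = 23.08, 10.92
Since both eigenvalues > 0, f is convex.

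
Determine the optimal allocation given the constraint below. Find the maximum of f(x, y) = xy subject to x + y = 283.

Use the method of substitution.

Substitute y = 283 - x into f(x,y) = xy:
g(x) = x(283 - x) = 283x - x^2
g'(x) = 283 - 2x = 0  =>  x = 283/2
y = 283 - 283/2 = 283/2
Maximum value = (283/2) * (283/2) = 80089/4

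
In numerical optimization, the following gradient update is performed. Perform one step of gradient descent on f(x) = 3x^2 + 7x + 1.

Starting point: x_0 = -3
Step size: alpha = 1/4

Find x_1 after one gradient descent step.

f(x) = 3x^2 + 7x + 1
f'(x) = 6x + 7
f'(-3) = 6*-3 + (7) = -11
x_1 = x_0 - alpha * f'(x_0) = -3 - 1/4 * -11 = -1/4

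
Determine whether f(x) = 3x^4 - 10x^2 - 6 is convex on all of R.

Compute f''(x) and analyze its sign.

f(x) = 3x^4 - 10x^2 - 6
f'(x) = 12x^3 + -20x
f''(x) = 36x^2 + -20
f''(0) = -20 < 0, so not convex near x = 0
Therefore, f is not globally convex on R.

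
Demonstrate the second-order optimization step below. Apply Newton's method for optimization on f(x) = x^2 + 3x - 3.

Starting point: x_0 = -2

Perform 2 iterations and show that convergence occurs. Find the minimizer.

f(x) = x^2 + 3x - 3, f'(x) = 2x + (3), f''(x) = 2
Step 1: f'(-2) = -1, x_1 = -2 - -1/2 = -3/2
Step 2: f'(-3/2) = 0, x_2 = -3/2 (converged)
Newton's method converges in 1 step for quadratics.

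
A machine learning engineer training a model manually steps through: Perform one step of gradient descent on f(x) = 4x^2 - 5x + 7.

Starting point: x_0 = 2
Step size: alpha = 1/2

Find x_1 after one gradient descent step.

f(x) = 4x^2 - 5x + 7
f'(x) = 8x - 5
f'(2) = 8*2 + (-5) = 11
x_1 = x_0 - alpha * f'(x_0) = 2 - 1/2 * 11 = -7/2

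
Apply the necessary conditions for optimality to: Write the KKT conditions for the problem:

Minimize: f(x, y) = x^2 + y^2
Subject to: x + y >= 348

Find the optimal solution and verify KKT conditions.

KKT conditions for min x^2 + y^2 s.t. x + y >= 348:
Stationarity: 2x = mu, 2y = mu
So x = y = mu/2.
Complementary slackness: mu*(x + y - 348) = 0
Primal feasibility: x + y >= 348; dual feasibility: mu >= 0
If mu = 0 then x = y = 0, but 0 + 0 < 348 is infeasible, so the constraint is active.
Constraint active: x + y = 2*(mu/2) = 348 => mu = 348
x = y = 174, f = 60552
Verify: stationarity 2*174 = 348 = mu; primal 174 + 174 = 348 >= 348; dual mu = 348 >= 0; complementary slackness 348*(348 - 348) = 0. All KKT conditions hold.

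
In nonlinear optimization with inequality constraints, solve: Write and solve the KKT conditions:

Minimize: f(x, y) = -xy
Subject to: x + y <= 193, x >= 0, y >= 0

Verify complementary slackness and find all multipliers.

Problem: min -xy s.t. x + y <= 193 (multiplier lambda), x >= 0 (mu_x), y >= 0 (mu_y)
KKT stationarity: -y + lambda - mu_x = 0, -x + lambda - mu_y = 0, with lambda, mu_x, mu_y >= 0
Complementary slackness: lambda*(x + y - 193) = 0, mu_x*x = 0, mu_y*y = 0
If lambda = 0: y = -mu_x <= 0 and x = -mu_y <= 0 force x = y = 0 with f = 0; but x = y = 193/2 is feasible with f = -37249/4 < 0, so this is not the minimum. Hence lambda > 0 and x + y = 193.
Try x > 0, y > 0 (so mu_x = mu_y = 0): y = lambda, x = lambda => x = y = lambda
x + y = 193 => 2*lambda = 193 => lambda = 193/2
x* = y* = 193/2 > 0, consistent with mu_x = mu_y = 0.
(Any feasible point with x = 0 or y = 0 has f = 0 > -37249/4, so the minimum is not on those boundaries.)
min(-xy) = -37249/4 (i.e. max xy = 37249/4)
Multipliers: lambda = 193/2, mu_x = 0, mu_y = 0
Complementary slackness: lambda*(x + y - 193) = 193/2*(193/2 + 193/2 - 193) = 0, mu_x*x = 0*193/2 = 0, mu_y*y = 0*193/2 = 0. Satisfied.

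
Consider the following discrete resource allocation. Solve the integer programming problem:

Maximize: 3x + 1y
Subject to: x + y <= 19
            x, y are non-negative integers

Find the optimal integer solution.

Objective: 3x + 1y, constraint: x + y <= 19
Coefficient of x is 3 >= coefficient of y is 1, so allocate the entire budget to x.
Optimal: x = 19, y = 0, value = 57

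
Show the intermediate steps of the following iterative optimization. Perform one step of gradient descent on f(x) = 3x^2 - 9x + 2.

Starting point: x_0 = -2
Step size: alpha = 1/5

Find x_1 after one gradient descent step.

f(x) = 3x^2 - 9x + 2
f'(x) = 6x - 9
f'(-2) = 6*-2 + (-9) = -21
x_1 = x_0 - alpha * f'(x_0) = -2 - 1/5 * -21 = 11/5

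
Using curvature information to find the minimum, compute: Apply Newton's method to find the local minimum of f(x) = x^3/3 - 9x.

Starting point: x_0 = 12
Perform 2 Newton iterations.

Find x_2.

f(x) = x^3/3 - 9x
f'(x) = x^2 - 9, f''(x) = 2x
Newton update: x_{n+1} = x_n - (x_n^2 - 9)/(2*x_n)
Step 1: x_0 = 12, f'=135, f''=24, x_1 = 51/8
Step 2: x_1 = 51/8, f'=2025/64, f''=51/4, x_2 = 1059/272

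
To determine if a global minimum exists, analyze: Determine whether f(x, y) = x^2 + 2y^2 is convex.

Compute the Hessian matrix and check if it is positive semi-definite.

f(x,y) = x^2 + 2y^2
Hessian H = [[2, 0], [0, 4]]
trace(H) = 6, det(H) = 8
Eigenvalues: (6 +/- sqrt(4)) / 2 = 4, 2
Since both eigenvalues > 0, f is convex.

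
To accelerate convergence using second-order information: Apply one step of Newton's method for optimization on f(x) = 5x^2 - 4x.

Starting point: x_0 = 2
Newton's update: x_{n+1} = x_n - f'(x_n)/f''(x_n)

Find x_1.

f(x) = 5x^2 - 4x
f'(x) = 10x + (-4), f''(x) = 10
Newton step: x_1 = x_0 - f'(x_0)/f''(x_0)
f'(2) = 16
x_1 = 2 - 16/10 = 2/5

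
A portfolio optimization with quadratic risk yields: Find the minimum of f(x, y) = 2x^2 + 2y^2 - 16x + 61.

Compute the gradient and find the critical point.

f(x,y) = 2x^2 + 2y^2 - 16x + 61
df/dx = 4x + (-16) = 0  =>  x = 4
df/dy = 4y + (0) = 0  =>  y = 0
f(4, 0) = 2*(4)^2 + 2*(0)^2 + -16*(4) + 61 = 29
Hessian is diagonal with entries 4, 4 > 0, so this is a minimum.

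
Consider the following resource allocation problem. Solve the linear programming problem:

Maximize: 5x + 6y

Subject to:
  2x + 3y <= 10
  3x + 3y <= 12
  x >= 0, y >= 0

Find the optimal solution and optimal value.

Feasible vertices: (0, 0), (0, 10/3), (2, 2), (4, 0)
Objective 5x + 6y at each:
  (0, 0): 0
  (0, 10/3): 20
  (2, 2): 22
  (4, 0): 20
Maximum is 22 at (2, 2).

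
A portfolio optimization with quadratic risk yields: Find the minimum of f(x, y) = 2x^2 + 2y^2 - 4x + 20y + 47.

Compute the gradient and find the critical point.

f(x,y) = 2x^2 + 2y^2 - 4x + 20y + 47
df/dx = 4x + (-4) = 0  =>  x = 1
df/dy = 4y + (20) = 0  =>  y = -5
f(1, -5) = 2*(1)^2 + 2*(-5)^2 + -4*(1) + 20*(-5) + 47 = -5
Hessian is diagonal with entries 4, 4 > 0, so this is a minimum.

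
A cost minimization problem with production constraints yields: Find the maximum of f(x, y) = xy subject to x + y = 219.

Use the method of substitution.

Substitute y = 219 - x into f(x,y) = xy:
g(x) = x(219 - x) = 219x - x^2
g'(x) = 219 - 2x = 0  =>  x = 219/2
y = 219 - 219/2 = 219/2
Maximum value = (219/2) * (219/2) = 47961/4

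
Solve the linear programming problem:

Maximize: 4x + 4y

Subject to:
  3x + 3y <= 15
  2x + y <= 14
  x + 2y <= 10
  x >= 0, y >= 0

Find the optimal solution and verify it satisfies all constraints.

Feasible vertices: (0, 0), (0, 5), (5, 0)
Objective 4x + 4y at each vertex:
  (0, 0): 0
  (0, 5): 20
  (5, 0): 20
Maximum is 20 at (0, 5).
Verify constraints at (x, y) = (0, 5):
  3*0 + 3*5 = 15 <= 15 (active)
  2*0 + 1*5 = 5 <= 14
  1*0 + 2*5 = 10 <= 10 (active)
  x = 0 >= 0, y = 5 >= 0. All constraints satisfied.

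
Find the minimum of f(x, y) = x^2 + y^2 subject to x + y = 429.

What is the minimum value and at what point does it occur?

Substitute y = 429 - x into f(x,y) = x^2 + y^2:
g(x) = x^2 + (429 - x)^2 = 2x^2 - 858x + 184041
g'(x) = 4x - 858 = 0  =>  x = 429/2
y = 429 - 429/2 = 429/2
Minimum value = (429/2)^2 + (429/2)^2 = 184041/2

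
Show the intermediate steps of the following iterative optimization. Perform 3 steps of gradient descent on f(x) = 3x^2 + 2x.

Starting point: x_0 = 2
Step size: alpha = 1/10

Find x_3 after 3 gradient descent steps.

f(x) = 3x^2 + 2x, f'(x) = 6x + (2)
Step 1: f'(2) = 14, x_1 = 2 - 1/10 * 14 = 3/5
Step 2: f'(3/5) = 28/5, x_2 = 3/5 - 1/10 * 28/5 = 1/25
Step 3: f'(1/25) = 56/25, x_3 = 1/25 - 1/10 * 56/25 = -23/125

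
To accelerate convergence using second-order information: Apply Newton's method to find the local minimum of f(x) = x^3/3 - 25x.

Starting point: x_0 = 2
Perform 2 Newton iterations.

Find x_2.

f(x) = x^3/3 - 25x
f'(x) = x^2 - 25, f''(x) = 2x
Newton update: x_{n+1} = x_n - (x_n^2 - 25)/(2*x_n)
Step 1: x_0 = 2, f'=-21, f''=4, x_1 = 29/4
Step 2: x_1 = 29/4, f'=441/16, f''=29/2, x_2 = 1241/232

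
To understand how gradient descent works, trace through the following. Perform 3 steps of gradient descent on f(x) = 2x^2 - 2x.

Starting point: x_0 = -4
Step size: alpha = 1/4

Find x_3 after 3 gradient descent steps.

f(x) = 2x^2 - 2x, f'(x) = 4x + (-2)
Step 1: f'(-4) = -18, x_1 = -4 - 1/4 * -18 = 1/2
Step 2: f'(1/2) = 0, x_2 = 1/2 - 1/4 * 0 = 1/2
Step 3: f'(1/2) = 0, x_3 = 1/2 - 1/4 * 0 = 1/2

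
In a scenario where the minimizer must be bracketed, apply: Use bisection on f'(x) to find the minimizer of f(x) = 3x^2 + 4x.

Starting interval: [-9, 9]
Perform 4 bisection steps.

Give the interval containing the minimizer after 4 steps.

Finding critical point of f(x) = 3x^2 + 4x using bisection on f'(x) = 6x + 4.
f'(x) = 0 when x = -2/3.
Starting interval: [-9, 9]
Step 1: mid = 0, f'(mid) = 4, new interval = [-9, 0]
Step 2: mid = -9/2, f'(mid) = -23, new interval = [-9/2, 0]
Step 3: mid = -9/4, f'(mid) = -19/2, new interval = [-9/4, 0]
Step 4: mid = -9/8, f'(mid) = -11/4, new interval = [-9/8, 0]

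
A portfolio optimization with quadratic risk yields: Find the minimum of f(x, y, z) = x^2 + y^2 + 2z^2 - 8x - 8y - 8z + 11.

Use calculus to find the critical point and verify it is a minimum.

f(x,y,z) = x^2 + y^2 + 2z^2 - 8x - 8y - 8z + 11
df/dx = 2x + (-8) = 0 => x = 4
df/dy = 2y + (-8) = 0 => y = 4
df/dz = 4z + (-8) = 0 => z = 2
f(4,4,2) = 1*(4)^2 + 1*(4)^2 + 2*(2)^2 + -8*(4) + -8*(4) + -8*(2) + 11 = -29
Hessian is diagonal with entries 2, 2, 4 > 0, confirmed minimum.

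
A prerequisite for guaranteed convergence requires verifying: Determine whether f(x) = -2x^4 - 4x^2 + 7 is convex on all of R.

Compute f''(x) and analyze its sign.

f(x) = -2x^4 - 4x^2 + 7
f'(x) = -8x^3 + -8x
f''(x) = -24x^2 + -8
f''(x) = -24x^2 + -8 <= -8 < 0 for all x
Therefore, f is concave on R.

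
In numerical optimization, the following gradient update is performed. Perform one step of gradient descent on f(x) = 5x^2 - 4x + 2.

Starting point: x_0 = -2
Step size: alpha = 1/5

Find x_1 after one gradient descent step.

f(x) = 5x^2 - 4x + 2
f'(x) = 10x - 4
f'(-2) = 10*-2 + (-4) = -24
x_1 = x_0 - alpha * f'(x_0) = -2 - 1/5 * -24 = 14/5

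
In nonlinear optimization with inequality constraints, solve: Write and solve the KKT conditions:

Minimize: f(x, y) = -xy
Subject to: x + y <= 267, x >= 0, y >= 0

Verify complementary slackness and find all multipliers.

Problem: min -xy s.t. x + y <= 267 (multiplier lambda), x >= 0 (mu_x), y >= 0 (mu_y)
KKT stationarity: -y + lambda - mu_x = 0, -x + lambda - mu_y = 0, with lambda, mu_x, mu_y >= 0
Complementary slackness: lambda*(x + y - 267) = 0, mu_x*x = 0, mu_y*y = 0
If lambda = 0: y = -mu_x <= 0 and x = -mu_y <= 0 force x = y = 0 with f = 0; but x = y = 267/2 is feasible with f = -71289/4 < 0, so this is not the minimum. Hence lambda > 0 and x + y = 267.
Try x > 0, y > 0 (so mu_x = mu_y = 0): y = lambda, x = lambda => x = y = lambda
x + y = 267 => 2*lambda = 267 => lambda = 267/2
x* = y* = 267/2 > 0, consistent with mu_x = mu_y = 0.
(Any feasible point with x = 0 or y = 0 has f = 0 > -71289/4, so the minimum is not on those boundaries.)
min(-xy) = -71289/4 (i.e. max xy = 71289/4)
Multipliers: lambda = 267/2, mu_x = 0, mu_y = 0
Complementary slackness: lambda*(x + y - 267) = 267/2*(267/2 + 267/2 - 267) = 0, mu_x*x = 0*267/2 = 0, mu_y*y = 0*267/2 = 0. Satisfied.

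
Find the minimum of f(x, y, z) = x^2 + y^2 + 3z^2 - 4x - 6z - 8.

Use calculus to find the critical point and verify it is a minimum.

f(x,y,z) = x^2 + y^2 + 3z^2 - 4x - 6z - 8
df/dx = 2x + (-4) = 0 => x = 2
df/dy = 2y + (0) = 0 => y = 0
df/dz = 6z + (-6) = 0 => z = 1
f(2,0,1) = 1*(2)^2 + 1*(0)^2 + 3*(1)^2 + -4*(2) + -6*(1) + -8 = -15
Hessian is diagonal with entries 2, 2, 6 > 0, confirmed minimum.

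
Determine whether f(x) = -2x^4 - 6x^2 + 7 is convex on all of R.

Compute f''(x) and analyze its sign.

f(x) = -2x^4 - 6x^2 + 7
f'(x) = -8x^3 + -12x
f''(x) = -24x^2 + -12
f''(x) = -24x^2 + -12 <= -12 < 0 for all x
Therefore, f is concave on R.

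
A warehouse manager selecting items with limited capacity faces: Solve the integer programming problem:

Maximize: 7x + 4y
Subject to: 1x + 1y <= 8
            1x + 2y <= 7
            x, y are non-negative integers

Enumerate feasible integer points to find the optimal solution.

Constraint 1: 1x + 1y <= 8
Constraint 2: 1x + 2y <= 7
Feasible x range (need y >= 0): 0 <= x <= min(8/1, 7/1) => x in {0, ..., 7}.
Enumerate feasible integer points row by row (the coefficient of y is 4 > 0, so for each x the largest feasible y gives the best value):
  x = 0: y <= min((8 - 1*0)/1, (7 - 1*0)/2) => y in {0, ..., 3}; best 7*0 + 4*3 = 12
  x = 1: y <= min((8 - 1*1)/1, (7 - 1*1)/2) => y in {0, ..., 3}; best 7*1 + 4*3 = 19
  x = 2: y <= min((8 - 1*2)/1, (7 - 1*2)/2) => y in {0, ..., 2}; best 7*2 + 4*2 = 22
  x = 3: y <= min((8 - 1*3)/1, (7 - 1*3)/2) => y in {0, ..., 2}; best 7*3 + 4*2 = 29
  x = 4: y <= min((8 - 1*4)/1, (7 - 1*4)/2) => y in {0, ..., 1}; best 7*4 + 4*1 = 32
  x = 5: y <= min((8 - 1*5)/1, (7 - 1*5)/2) => y in {0, ..., 1}; best 7*5 + 4*1 = 39
  x = 6: y <= min((8 - 1*6)/1, (7 - 1*6)/2) => y in {0}; best 7*6 + 4*0 = 42
  x = 7: y <= min((8 - 1*7)/1, (7 - 1*7)/2) => y in {0}; best 7*7 + 4*0 = 49
The maximum 7x + 4y = 49 is achieved at x = 7, y = 0.
Check: 1*7 + 1*0 = 7 <= 8 and 1*7 + 2*0 = 7 <= 7.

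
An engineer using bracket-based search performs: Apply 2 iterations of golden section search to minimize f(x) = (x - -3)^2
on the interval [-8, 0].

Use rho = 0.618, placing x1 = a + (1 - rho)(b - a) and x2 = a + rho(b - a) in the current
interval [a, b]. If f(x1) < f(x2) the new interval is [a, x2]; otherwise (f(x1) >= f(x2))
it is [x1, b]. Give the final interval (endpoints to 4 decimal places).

Golden section search for min of f(x) = (x - -3)^2 on [-8, 0].
Each step: x1 = a + (1 - rho)(b - a), x2 = a + rho(b - a); if f(x1) < f(x2) keep [a, x2], otherwise keep [x1, b].
Step 1: [-8.0000, 0.0000], x1=-4.9440 (f=3.7791), x2=-3.0560 (f=0.0031); f(x1) > f(x2) => keep [-4.9440, 0.0000]
Step 2: [-4.9440, 0.0000], x1=-3.0554 (f=0.0031), x2=-1.8886 (f=1.2352); f(x1) < f(x2) => keep [-4.9440, -1.8886]
Final interval: [-4.9440, -1.8886]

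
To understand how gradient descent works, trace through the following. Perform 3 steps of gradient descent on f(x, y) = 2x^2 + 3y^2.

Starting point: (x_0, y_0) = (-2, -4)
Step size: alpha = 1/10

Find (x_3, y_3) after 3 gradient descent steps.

f(x,y) = 2x^2 + 3y^2
grad_x = 4x + 0y, grad_y = 6y + 0x
Step 1: grad = (-8, -24), (-6/5, -8/5)
Step 2: grad = (-24/5, -48/5), (-18/25, -16/25)
Step 3: grad = (-72/25, -96/25), (-54/125, -32/125)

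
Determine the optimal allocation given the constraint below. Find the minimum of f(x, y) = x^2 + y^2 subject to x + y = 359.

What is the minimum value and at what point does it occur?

Substitute y = 359 - x into f(x,y) = x^2 + y^2:
g(x) = x^2 + (359 - x)^2 = 2x^2 - 718x + 128881
g'(x) = 4x - 718 = 0  =>  x = 359/2
y = 359 - 359/2 = 359/2
Minimum value = (359/2)^2 + (359/2)^2 = 128881/2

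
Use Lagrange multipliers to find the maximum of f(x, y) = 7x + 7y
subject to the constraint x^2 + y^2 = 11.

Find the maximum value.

Set up Lagrange conditions: grad f = lambda * grad g
  7 = 2*lambda*x
  7 = 2*lambda*y
From these: x/y = 7/7, so x = 7t, y = 7t for some t.
Substitute into constraint: (7t)^2 + (7t)^2 = 11
  t^2 * 98 = 11
  t = sqrt(11/98)
Maximum = 7*x + 7*y = (7^2 + 7^2)*t = 98 * sqrt(11/98) = sqrt(1078)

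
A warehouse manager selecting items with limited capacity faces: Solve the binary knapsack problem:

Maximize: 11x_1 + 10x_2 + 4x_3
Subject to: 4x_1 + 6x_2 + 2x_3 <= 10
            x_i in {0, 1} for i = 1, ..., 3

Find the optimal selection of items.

Items: item 1 (v=11, w=4), item 2 (v=10, w=6), item 3 (v=4, w=2)
Capacity: 10
Checking all 8 subsets (w = total weight, v = total value):
  {}: w = 0, v = 0
  {1}: w = 4, v = 11
  {2}: w = 6, v = 10
  {3}: w = 2, v = 4
  {1, 2}: w = 10, v = 21
  {1, 3}: w = 6, v = 15
  {2, 3}: w = 8, v = 14
  {1, 2, 3}: w = 12 > 10, infeasible
Best feasible subset: items [1, 2]
Total weight: 10 <= 10, total value: 21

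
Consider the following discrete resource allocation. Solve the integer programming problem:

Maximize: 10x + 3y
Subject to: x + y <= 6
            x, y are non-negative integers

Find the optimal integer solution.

Objective: 10x + 3y, constraint: x + y <= 6
Coefficient of x is 10 >= coefficient of y is 3, so allocate the entire budget to x.
Optimal: x = 6, y = 0, value = 60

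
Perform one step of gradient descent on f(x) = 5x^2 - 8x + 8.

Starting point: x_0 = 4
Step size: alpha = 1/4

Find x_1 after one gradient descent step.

f(x) = 5x^2 - 8x + 8
f'(x) = 10x - 8
f'(4) = 10*4 + (-8) = 32
x_1 = x_0 - alpha * f'(x_0) = 4 - 1/4 * 32 = -4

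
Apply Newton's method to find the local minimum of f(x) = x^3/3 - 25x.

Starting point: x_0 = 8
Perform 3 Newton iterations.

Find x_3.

f(x) = x^3/3 - 25x
f'(x) = x^2 - 25, f''(x) = 2x
Newton update: x_{n+1} = x_n - (x_n^2 - 25)/(2*x_n)
Step 1: x_0 = 8, f'=39, f''=16, x_1 = 89/16
Step 2: x_1 = 89/16, f'=1521/256, f''=89/8, x_2 = 14321/2848
Step 3: x_2 = 14321/2848, f'=2313441/8111104, f''=14321/1424, x_3 = 407868641/81572416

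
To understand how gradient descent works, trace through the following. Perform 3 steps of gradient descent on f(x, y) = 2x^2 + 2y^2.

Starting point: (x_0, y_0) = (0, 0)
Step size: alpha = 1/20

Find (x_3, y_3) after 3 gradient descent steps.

f(x,y) = 2x^2 + 2y^2
grad_x = 4x + 0y, grad_y = 4y + 0x
Step 1: grad = (0, 0), (0, 0)
Step 2: grad = (0, 0), (0, 0)
Step 3: grad = (0, 0), (0, 0)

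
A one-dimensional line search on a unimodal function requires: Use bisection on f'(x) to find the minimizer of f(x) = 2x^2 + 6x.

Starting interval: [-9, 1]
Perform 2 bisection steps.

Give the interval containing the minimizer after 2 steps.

Finding critical point of f(x) = 2x^2 + 6x using bisection on f'(x) = 4x + 6.
f'(x) = 0 when x = -3/2.
Starting interval: [-9, 1]
Step 1: mid = -4, f'(mid) = -10, new interval = [-4, 1]
Step 2: mid = -3/2, f'(mid) = 0, new interval = [-3/2, -3/2]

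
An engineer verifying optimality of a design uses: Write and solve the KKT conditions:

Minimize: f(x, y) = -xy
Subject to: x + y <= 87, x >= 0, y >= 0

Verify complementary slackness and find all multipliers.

Problem: min -xy s.t. x + y <= 87 (multiplier lambda), x >= 0 (mu_x), y >= 0 (mu_y)
KKT stationarity: -y + lambda - mu_x = 0, -x + lambda - mu_y = 0, with lambda, mu_x, mu_y >= 0
Complementary slackness: lambda*(x + y - 87) = 0, mu_x*x = 0, mu_y*y = 0
If lambda = 0: y = -mu_x <= 0 and x = -mu_y <= 0 force x = y = 0 with f = 0; but x = y = 87/2 is feasible with f = -7569/4 < 0, so this is not the minimum. Hence lambda > 0 and x + y = 87.
Try x > 0, y > 0 (so mu_x = mu_y = 0): y = lambda, x = lambda => x = y = lambda
x + y = 87 => 2*lambda = 87 => lambda = 87/2
x* = y* = 87/2 > 0, consistent with mu_x = mu_y = 0.
(Any feasible point with x = 0 or y = 0 has f = 0 > -7569/4, so the minimum is not on those boundaries.)
min(-xy) = -7569/4 (i.e. max xy = 7569/4)
Multipliers: lambda = 87/2, mu_x = 0, mu_y = 0
Complementary slackness: lambda*(x + y - 87) = 87/2*(87/2 + 87/2 - 87) = 0, mu_x*x = 0*87/2 = 0, mu_y*y = 0*87/2 = 0. Satisfied.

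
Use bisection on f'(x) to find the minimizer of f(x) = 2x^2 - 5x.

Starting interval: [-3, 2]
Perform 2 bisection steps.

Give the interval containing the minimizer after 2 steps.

Finding critical point of f(x) = 2x^2 - 5x using bisection on f'(x) = 4x + -5.
f'(x) = 0 when x = 5/4.
Starting interval: [-3, 2]
Step 1: mid = -1/2, f'(mid) = -7, new interval = [-1/2, 2]
Step 2: mid = 3/4, f'(mid) = -2, new interval = [3/4, 2]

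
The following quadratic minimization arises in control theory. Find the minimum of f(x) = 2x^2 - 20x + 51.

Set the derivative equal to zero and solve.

f(x) = 2x^2 - 20x + 51
f'(x) = 4x + (-20) = 0
x = 20/4 = 5
f(5) = 1
Since f''(x) = 4 > 0, this is a minimum.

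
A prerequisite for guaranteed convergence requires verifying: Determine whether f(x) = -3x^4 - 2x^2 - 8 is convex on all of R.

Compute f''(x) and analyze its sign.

f(x) = -3x^4 - 2x^2 - 8
f'(x) = -12x^3 + -4x
f''(x) = -36x^2 + -4
f''(x) = -36x^2 + -4 <= -4 < 0 for all x
Therefore, f is concave on R.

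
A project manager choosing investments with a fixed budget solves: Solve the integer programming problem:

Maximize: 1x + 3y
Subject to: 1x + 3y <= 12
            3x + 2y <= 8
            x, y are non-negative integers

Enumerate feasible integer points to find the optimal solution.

Constraint 1: 1x + 3y <= 12
Constraint 2: 3x + 2y <= 8
Feasible x range (need y >= 0): 0 <= x <= min(12/1, 8/3) => x in {0, ..., 2}.
Enumerate feasible integer points row by row (the coefficient of y is 3 > 0, so for each x the largest feasible y gives the best value):
  x = 0: y <= min((12 - 1*0)/3, (8 - 3*0)/2) => y in {0, ..., 4}; best 1*0 + 3*4 = 12
  x = 1: y <= min((12 - 1*1)/3, (8 - 3*1)/2) => y in {0, ..., 2}; best 1*1 + 3*2 = 7
  x = 2: y <= min((12 - 1*2)/3, (8 - 3*2)/2) => y in {0, ..., 1}; best 1*2 + 3*1 = 5
The maximum 1x + 3y = 12 is achieved at x = 0, y = 4.
Check: 1*0 + 3*4 = 12 <= 12 and 3*0 + 2*4 = 8 <= 8.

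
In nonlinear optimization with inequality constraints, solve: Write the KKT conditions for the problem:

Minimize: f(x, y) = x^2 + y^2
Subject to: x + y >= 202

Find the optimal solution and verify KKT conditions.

KKT conditions for min x^2 + y^2 s.t. x + y >= 202:
Stationarity: 2x = mu, 2y = mu
So x = y = mu/2.
Complementary slackness: mu*(x + y - 202) = 0
Primal feasibility: x + y >= 202; dual feasibility: mu >= 0
If mu = 0 then x = y = 0, but 0 + 0 < 202 is infeasible, so the constraint is active.
Constraint active: x + y = 2*(mu/2) = 202 => mu = 202
x = y = 101, f = 20402
Verify: stationarity 2*101 = 202 = mu; primal 101 + 101 = 202 >= 202; dual mu = 202 >= 0; complementary slackness 202*(202 - 202) = 0. All KKT conditions hold.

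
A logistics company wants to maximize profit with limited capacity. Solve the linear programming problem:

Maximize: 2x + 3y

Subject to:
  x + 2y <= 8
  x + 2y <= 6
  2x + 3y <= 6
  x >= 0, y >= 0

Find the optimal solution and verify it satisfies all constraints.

Feasible vertices: (0, 0), (0, 2), (3, 0)
Objective 2x + 3y at each vertex:
  (0, 0): 0
  (0, 2): 6
  (3, 0): 6
Maximum is 6 at (0, 2).
Verify constraints at (x, y) = (0, 2):
  1*0 + 2*2 = 4 <= 8
  1*0 + 2*2 = 4 <= 6
  2*0 + 3*2 = 6 <= 6 (active)
  x = 0 >= 0, y = 2 >= 0. All constraints satisfied.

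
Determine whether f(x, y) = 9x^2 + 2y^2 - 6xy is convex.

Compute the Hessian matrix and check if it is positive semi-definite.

f(x,y) = 9x^2 + 2y^2 - 6xy
Hessian H = [[18, -6], [-6, 4]]
trace(H) = 22, det(H) = 36
Eigenvalues: (22 +/- sqrt(340)) / 2 = 20.22, 1.78
Since both eigenvalues > 0, f is convex.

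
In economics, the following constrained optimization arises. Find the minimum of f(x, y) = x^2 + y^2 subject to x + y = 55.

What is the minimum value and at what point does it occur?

Substitute y = 55 - x into f(x,y) = x^2 + y^2:
g(x) = x^2 + (55 - x)^2 = 2x^2 - 110x + 3025
g'(x) = 4x - 110 = 0  =>  x = 55/2
y = 55 - 55/2 = 55/2
Minimum value = (55/2)^2 + (55/2)^2 = 3025/2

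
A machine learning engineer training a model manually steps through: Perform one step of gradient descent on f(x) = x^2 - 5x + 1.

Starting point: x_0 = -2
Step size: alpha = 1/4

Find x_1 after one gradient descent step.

f(x) = x^2 - 5x + 1
f'(x) = 2x - 5
f'(-2) = 2*-2 + (-5) = -9
x_1 = x_0 - alpha * f'(x_0) = -2 - 1/4 * -9 = 1/4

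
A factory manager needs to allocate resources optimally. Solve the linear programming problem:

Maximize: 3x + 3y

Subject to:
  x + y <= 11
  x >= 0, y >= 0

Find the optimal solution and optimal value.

The feasible region has vertices at [(0, 0), (11, 0), (0, 11)].
Checking objective 3x + 3y at each vertex:
  (0, 0): 3*0 + 3*0 = 0
  (11, 0): 3*11 + 3*0 = 33
  (0, 11): 3*0 + 3*11 = 33
Maximum is 33 at (11, 0).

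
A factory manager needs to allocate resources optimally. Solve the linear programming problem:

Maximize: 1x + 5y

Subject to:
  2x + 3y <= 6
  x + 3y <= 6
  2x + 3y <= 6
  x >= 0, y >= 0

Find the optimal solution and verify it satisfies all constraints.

Feasible vertices: (0, 0), (0, 2), (3, 0)
Objective 1x + 5y at each vertex:
  (0, 0): 0
  (0, 2): 10
  (3, 0): 3
Maximum is 10 at (0, 2).
Verify constraints at (x, y) = (0, 2):
  2*0 + 3*2 = 6 <= 6 (active)
  1*0 + 3*2 = 6 <= 6 (active)
  2*0 + 3*2 = 6 <= 6 (active)
  x = 0 >= 0, y = 2 >= 0. All constraints satisfied.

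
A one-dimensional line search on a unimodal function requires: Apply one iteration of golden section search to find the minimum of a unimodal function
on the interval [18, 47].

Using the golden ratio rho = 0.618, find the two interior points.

Golden section search on [18, 47].
Golden ratio rho = 0.618 (approx).
Interior points:
  x_1 = 18 + (1-0.618)*29 = 29.0780
  x_2 = 18 + 0.618*29 = 35.9220
Compare f(x_1) and f(x_2) to determine which subinterval to keep.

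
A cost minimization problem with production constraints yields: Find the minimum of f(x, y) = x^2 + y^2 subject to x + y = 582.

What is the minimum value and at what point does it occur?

Substitute y = 582 - x into f(x,y) = x^2 + y^2:
g(x) = x^2 + (582 - x)^2 = 2x^2 - 1164x + 338724
g'(x) = 4x - 1164 = 0  =>  x = 291
y = 582 - 291 = 291
Minimum value = 291^2 + 291^2 = 169362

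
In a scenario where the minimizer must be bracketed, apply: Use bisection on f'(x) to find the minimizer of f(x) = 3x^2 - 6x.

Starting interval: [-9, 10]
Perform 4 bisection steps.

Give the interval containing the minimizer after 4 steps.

Finding critical point of f(x) = 3x^2 - 6x using bisection on f'(x) = 6x + -6.
f'(x) = 0 when x = 1.
Starting interval: [-9, 10]
Step 1: mid = 1/2, f'(mid) = -3, new interval = [1/2, 10]
Step 2: mid = 21/4, f'(mid) = 51/2, new interval = [1/2, 21/4]
Step 3: mid = 23/8, f'(mid) = 45/4, new interval = [1/2, 23/8]
Step 4: mid = 27/16, f'(mid) = 33/8, new interval = [1/2, 27/16]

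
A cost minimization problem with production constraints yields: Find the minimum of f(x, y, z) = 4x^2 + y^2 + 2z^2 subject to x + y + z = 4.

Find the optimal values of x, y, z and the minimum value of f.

Using Lagrange multipliers on f = 4x^2 + y^2 + 2z^2 with constraint x + y + z = 4:
Conditions: 2*4*x = lambda, 2*1*y = lambda, 2*2*z = lambda
So x = lambda/8, y = lambda/2, z = lambda/4
Substituting into constraint: lambda * (7/8) = 4
lambda = 32/7
x = 4/7, y = 16/7, z = 8/7
Minimum value = 64/7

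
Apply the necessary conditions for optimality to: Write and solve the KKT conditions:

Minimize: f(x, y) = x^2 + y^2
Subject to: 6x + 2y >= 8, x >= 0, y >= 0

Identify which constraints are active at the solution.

KKT conditions for min x^2 + y^2 s.t. 6x + 2y >= 8, x >= 0, y >= 0:
Stationarity: 2x = mu*6 + mu_x, 2y = mu*2 + mu_y, with mu, mu_x, mu_y >= 0
Complementary slackness: mu*(6x + 2y - 8) = 0, mu_x*x = 0, mu_y*y = 0
(0, 0) is infeasible (6*0 + 2*0 < 8), so if mu = 0 stationarity would force x = mu_x/2 >= 0, y = mu_y/2 >= 0 with mu_x*x = mu_y*y = 0, i.e. x = y = 0: contradiction. Hence mu > 0 and 6x + 2y = 8 is active.
Try x > 0, y > 0 (so mu_x = mu_y = 0): x = 6*mu/2, y = 2*mu/2
Substitute: 6*(6*mu/2) + 2*(2*mu/2) = 8
  mu*40/2 = 8 => mu = 2/5
x* = 6/5 > 0, y* = 2/5 > 0, consistent with mu_x = mu_y = 0.
f is convex and the constraints are linear, so this KKT point is the global minimum.
f* = 8/5
Active constraints: 6x + 2y >= 8 (holds with equality, mu = 2/5 > 0); x >= 0 and y >= 0 are inactive (mu_x = mu_y = 0).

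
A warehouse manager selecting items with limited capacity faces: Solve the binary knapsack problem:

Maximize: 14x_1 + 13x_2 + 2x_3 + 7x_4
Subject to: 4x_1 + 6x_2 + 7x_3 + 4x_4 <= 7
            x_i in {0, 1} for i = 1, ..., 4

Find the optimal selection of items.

Items: item 1 (v=14, w=4), item 2 (v=13, w=6), item 3 (v=2, w=7), item 4 (v=7, w=4)
Capacity: 7
Checking all 16 subsets (w = total weight, v = total value):
  {}: w = 0, v = 0
  {1}: w = 4, v = 14
  {2}: w = 6, v = 13
  {3}: w = 7, v = 2
  {4}: w = 4, v = 7
  {1, 2}: w = 10 > 7, infeasible
  {1, 3}: w = 11 > 7, infeasible
  {1, 4}: w = 8 > 7, infeasible
  {2, 3}: w = 13 > 7, infeasible
  {2, 4}: w = 10 > 7, infeasible
  {3, 4}: w = 11 > 7, infeasible
  {1, 2, 3}: w = 17 > 7, infeasible
  {1, 2, 4}: w = 14 > 7, infeasible
  {1, 3, 4}: w = 15 > 7, infeasible
  {2, 3, 4}: w = 17 > 7, infeasible
  {1, 2, 3, 4}: w = 21 > 7, infeasible
Best feasible subset: items [1]
Total weight: 4 <= 7, total value: 14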